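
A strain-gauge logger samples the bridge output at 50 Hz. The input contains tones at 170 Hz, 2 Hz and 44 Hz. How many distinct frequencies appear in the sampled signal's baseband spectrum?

fs/2 = 25 Hz.
170 Hz mod fs = 20 Hz.
20 Hz ≤ fs/2 = 25 Hz, appears at 20 Hz.
2 Hz ≤ fs/2 = 25 Hz, passes unchanged.
44 Hz > fs/2 = 25 Hz, folds to fs − 44 Hz = 6 Hz.
Distinct values: {2 Hz, 6 Hz, 20 Hz} → 3.

3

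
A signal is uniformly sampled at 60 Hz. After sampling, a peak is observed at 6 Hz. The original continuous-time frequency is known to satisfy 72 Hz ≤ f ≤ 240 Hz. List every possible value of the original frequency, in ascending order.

Frequencies that alias to 6 Hz are k·fs ± 6 Hz for integer k ≥ 0.
k=0: 6 Hz.
k=1: 54 Hz, 66 Hz.
k=2: 114 Hz, 126 Hz.
k=3: 174 Hz, 186 Hz.
k=4: 234 Hz, 246 Hz.
k=5: 294 Hz, 306 Hz.
Within [72 Hz, 240 Hz]: 114 Hz, 126 Hz, 174 Hz, 186 Hz, 234 Hz.

114 Hz, 126 Hz, 174 Hz, 186 Hz, 234 Hz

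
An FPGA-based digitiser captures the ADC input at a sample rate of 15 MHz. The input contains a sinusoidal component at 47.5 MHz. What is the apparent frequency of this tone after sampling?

47.5 MHz mod fs = 2.5 MHz.
2.5 MHz ≤ fs/2 = 7.5 MHz, appears at 2.5 MHz.

2.5 MHz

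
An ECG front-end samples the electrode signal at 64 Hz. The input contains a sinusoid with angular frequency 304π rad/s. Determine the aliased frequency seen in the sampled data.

ω = 304π rad/s → f = ω/(2π) = 152 Hz.
152 Hz mod fs = 24 Hz.
24 Hz ≤ fs/2 = 32 Hz, appears at 24 Hz.

24 Hz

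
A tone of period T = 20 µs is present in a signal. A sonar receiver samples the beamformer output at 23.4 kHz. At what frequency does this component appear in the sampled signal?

T = 20 µs → f = 1/T = 50 kHz.
50 kHz mod fs = 3.2 kHz.
3.2 kHz ≤ fs/2 = 11.7 kHz, appears at 3.2 kHz.

3.2 kHz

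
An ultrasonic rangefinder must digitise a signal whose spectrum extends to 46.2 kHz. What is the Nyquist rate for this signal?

Nyquist rate = 2 × 46.2 kHz = 92.4 kHz.

92.4 kHz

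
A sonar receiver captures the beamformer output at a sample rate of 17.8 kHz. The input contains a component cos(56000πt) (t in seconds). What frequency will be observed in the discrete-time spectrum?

7.6 kHz

ω = 56000π rad/s → f = ω/(2π) = 28000 Hz = 28 kHz.
28 kHz mod fs = 10.2 kHz.
10.2 kHz > fs/2 = 8.9 kHz, folds to fs − 10.2 kHz = 7.6 kHz.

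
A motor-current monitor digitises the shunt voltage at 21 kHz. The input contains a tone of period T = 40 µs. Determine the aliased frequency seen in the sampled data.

T = 40 µs → f = 1/T = 25 kHz.
25 kHz mod fs = 4 kHz.
4 kHz ≤ fs/2 = 10.5 kHz, appears at 4 kHz.

4 kHz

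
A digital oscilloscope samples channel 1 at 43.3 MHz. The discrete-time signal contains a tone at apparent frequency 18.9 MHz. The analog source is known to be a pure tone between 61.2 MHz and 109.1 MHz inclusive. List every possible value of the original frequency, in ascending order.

Frequencies that alias to 18.9 MHz are k·fs ± 18.9 MHz for integer k ≥ 0.
k=0: 18.9 MHz.
k=1: 24.4 MHz, 62.2 MHz.
k=2: 67.7 MHz, 105.5 MHz.
k=3: 111 MHz, 148.8 MHz.
Within [61.2 MHz, 109.1 MHz]: 62.2 MHz, 67.7 MHz, 105.5 MHz.

62.2 MHz, 67.7 MHz, 105.5 MHz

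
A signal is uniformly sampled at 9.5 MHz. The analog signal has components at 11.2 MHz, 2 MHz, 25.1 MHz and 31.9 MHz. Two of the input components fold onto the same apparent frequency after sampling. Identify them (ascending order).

fs/2 = 4.75 MHz.
11.2 MHz mod fs = 1.7 MHz.
1.7 MHz ≤ fs/2 = 4.75 MHz, appears at 1.7 MHz.
2 MHz ≤ fs/2 = 4.75 MHz, passes unchanged.
25.1 MHz mod fs = 6.1 MHz.
6.1 MHz > fs/2 = 4.75 MHz, folds to fs − 6.1 MHz = 3.4 MHz.
31.9 MHz mod fs = 3.4 MHz.
3.4 MHz ≤ fs/2 = 4.75 MHz, appears at 3.4 MHz.
25.1 MHz and 31.9 MHz both map to 3.4 MHz.

25.1 MHz, 31.9 MHz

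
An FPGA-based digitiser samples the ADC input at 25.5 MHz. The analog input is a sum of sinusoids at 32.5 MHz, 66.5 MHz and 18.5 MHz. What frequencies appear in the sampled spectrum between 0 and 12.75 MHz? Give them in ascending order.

7 MHz, 10 MHz

fs/2 = 12.75 MHz.
32.5 MHz mod fs = 7 MHz.
7 MHz ≤ fs/2 = 12.75 MHz, appears at 7 MHz.
66.5 MHz mod fs = 15.5 MHz.
15.5 MHz > fs/2 = 12.75 MHz, folds to fs − 15.5 MHz = 10 MHz.
18.5 MHz > fs/2 = 12.75 MHz, folds to fs − 18.5 MHz = 7 MHz.
Distinct values: {7 MHz, 10 MHz}.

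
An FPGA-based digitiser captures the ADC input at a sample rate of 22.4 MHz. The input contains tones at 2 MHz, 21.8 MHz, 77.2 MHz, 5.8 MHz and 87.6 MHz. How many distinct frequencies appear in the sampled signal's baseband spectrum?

fs/2 = 11.2 MHz.
2 MHz ≤ fs/2 = 11.2 MHz, passes unchanged.
21.8 MHz > fs/2 = 11.2 MHz, folds to fs − 21.8 MHz = 0.6 MHz.
77.2 MHz mod fs = 10 MHz.
10 MHz ≤ fs/2 = 11.2 MHz, appears at 10 MHz.
5.8 MHz ≤ fs/2 = 11.2 MHz, passes unchanged.
87.6 MHz mod fs = 20.4 MHz.
20.4 MHz > fs/2 = 11.2 MHz, folds to fs − 20.4 MHz = 2 MHz.
Distinct values: {0.6 MHz, 2 MHz, 5.8 MHz, 10 MHz} → 4.

4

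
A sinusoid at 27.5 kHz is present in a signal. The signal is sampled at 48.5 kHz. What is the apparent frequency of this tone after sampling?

21 kHz

27.5 kHz > fs/2 = 24.25 kHz, folds to fs − 27.5 kHz = 21 kHz.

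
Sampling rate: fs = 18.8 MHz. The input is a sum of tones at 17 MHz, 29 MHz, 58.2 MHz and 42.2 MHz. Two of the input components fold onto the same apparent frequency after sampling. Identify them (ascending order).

17 MHz, 58.2 MHz

fs/2 = 9.4 MHz.
17 MHz > fs/2 = 9.4 MHz, folds to fs − 17 MHz = 1.8 MHz.
29 MHz mod fs = 10.2 MHz.
10.2 MHz > fs/2 = 9.4 MHz, folds to fs − 10.2 MHz = 8.6 MHz.
58.2 MHz mod fs = 1.8 MHz.
1.8 MHz ≤ fs/2 = 9.4 MHz, appears at 1.8 MHz.
42.2 MHz mod fs = 4.6 MHz.
4.6 MHz ≤ fs/2 = 9.4 MHz, appears at 4.6 MHz.
17 MHz and 58.2 MHz both map to 1.8 MHz.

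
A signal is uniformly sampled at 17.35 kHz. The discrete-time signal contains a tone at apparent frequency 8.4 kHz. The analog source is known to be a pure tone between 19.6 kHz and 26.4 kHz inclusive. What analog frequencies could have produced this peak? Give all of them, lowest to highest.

25.75 kHz, 26.3 kHz

Frequencies that alias to 8.4 kHz are k·fs ± 8.4 kHz for integer k ≥ 0.
k=0: 8.4 kHz.
k=1: 8.95 kHz, 25.75 kHz.
k=2: 26.3 kHz, 43.1 kHz.
k=3: 43.65 kHz, 60.45 kHz.
Within [19.6 kHz, 26.4 kHz]: 25.75 kHz, 26.3 kHz.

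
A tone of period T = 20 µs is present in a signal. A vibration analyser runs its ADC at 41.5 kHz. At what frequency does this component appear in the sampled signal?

8.5 kHz

T = 20 µs → f = 1/T = 50 kHz.
50 kHz mod fs = 8.5 kHz.
8.5 kHz ≤ fs/2 = 20.75 kHz, appears at 8.5 kHz.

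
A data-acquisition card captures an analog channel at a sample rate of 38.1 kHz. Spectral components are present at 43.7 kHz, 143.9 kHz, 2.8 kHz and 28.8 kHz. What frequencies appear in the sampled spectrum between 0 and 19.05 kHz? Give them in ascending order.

2.8 kHz, 5.6 kHz, 8.5 kHz, 9.3 kHz

fs/2 = 19.05 kHz.
43.7 kHz mod fs = 5.6 kHz.
5.6 kHz ≤ fs/2 = 19.05 kHz, appears at 5.6 kHz.
143.9 kHz mod fs = 29.6 kHz.
29.6 kHz > fs/2 = 19.05 kHz, folds to fs − 29.6 kHz = 8.5 kHz.
2.8 kHz ≤ fs/2 = 19.05 kHz, passes unchanged.
28.8 kHz > fs/2 = 19.05 kHz, folds to fs − 28.8 kHz = 9.3 kHz.
Distinct values: {2.8 kHz, 5.6 kHz, 8.5 kHz, 9.3 kHz}.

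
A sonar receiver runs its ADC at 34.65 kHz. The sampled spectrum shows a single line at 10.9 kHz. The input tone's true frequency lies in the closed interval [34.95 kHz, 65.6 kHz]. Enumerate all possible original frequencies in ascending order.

45.55 kHz, 58.4 kHz

Frequencies that alias to 10.9 kHz are k·fs ± 10.9 kHz for integer k ≥ 0.
k=0: 10.9 kHz.
k=1: 23.75 kHz, 45.55 kHz.
k=2: 58.4 kHz, 80.2 kHz.
k=3: 93.05 kHz, 114.85 kHz.
Within [34.95 kHz, 65.6 kHz]: 45.55 kHz, 58.4 kHz.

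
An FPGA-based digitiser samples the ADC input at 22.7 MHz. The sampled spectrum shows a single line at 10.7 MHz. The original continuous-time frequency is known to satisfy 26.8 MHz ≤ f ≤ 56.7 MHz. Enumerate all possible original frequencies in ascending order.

33.4 MHz, 34.7 MHz, 56.1 MHz

Frequencies that alias to 10.7 MHz are k·fs ± 10.7 MHz for integer k ≥ 0.
k=0: 10.7 MHz.
k=1: 12 MHz, 33.4 MHz.
k=2: 34.7 MHz, 56.1 MHz.
k=3: 57.4 MHz, 78.8 MHz.
Within [26.8 MHz, 56.7 MHz]: 33.4 MHz, 34.7 MHz, 56.1 MHz.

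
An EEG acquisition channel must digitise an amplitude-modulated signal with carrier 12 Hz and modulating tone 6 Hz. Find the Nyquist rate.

AM sidebands sit at fc ± fm = 6 Hz and 18 Hz.
Highest-frequency component: 18 Hz.
Nyquist rate = 2 × 18 Hz = 36 Hz.

36 Hz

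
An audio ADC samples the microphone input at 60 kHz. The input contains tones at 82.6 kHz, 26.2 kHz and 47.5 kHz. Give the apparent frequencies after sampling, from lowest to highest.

fs/2 = 30 kHz.
82.6 kHz mod fs = 22.6 kHz.
22.6 kHz ≤ fs/2 = 30 kHz, appears at 22.6 kHz.
26.2 kHz ≤ fs/2 = 30 kHz, passes unchanged.
47.5 kHz > fs/2 = 30 kHz, folds to fs − 47.5 kHz = 12.5 kHz.
Distinct values: {12.5 kHz, 22.6 kHz, 26.2 kHz}.

12.5 kHz, 22.6 kHz, 26.2 kHz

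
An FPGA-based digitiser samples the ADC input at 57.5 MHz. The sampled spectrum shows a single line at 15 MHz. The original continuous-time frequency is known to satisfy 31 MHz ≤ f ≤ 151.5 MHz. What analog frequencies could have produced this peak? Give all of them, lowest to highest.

Frequencies that alias to 15 MHz are k·fs ± 15 MHz for integer k ≥ 0.
k=0: 15 MHz.
k=1: 42.5 MHz, 72.5 MHz.
k=2: 100 MHz, 130 MHz.
k=3: 157.5 MHz, 187.5 MHz.
Within [31 MHz, 151.5 MHz]: 42.5 MHz, 72.5 MHz, 100 MHz, 130 MHz.

42.5 MHz, 72.5 MHz, 100 MHz, 130 MHz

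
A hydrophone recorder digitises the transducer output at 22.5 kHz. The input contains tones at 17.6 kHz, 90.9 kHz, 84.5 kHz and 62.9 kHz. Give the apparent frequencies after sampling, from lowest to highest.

fs/2 = 11.25 kHz.
17.6 kHz > fs/2 = 11.25 kHz, folds to fs − 17.6 kHz = 4.9 kHz.
90.9 kHz mod fs = 0.9 kHz.
0.9 kHz ≤ fs/2 = 11.25 kHz, appears at 0.9 kHz.
84.5 kHz mod fs = 17 kHz.
17 kHz > fs/2 = 11.25 kHz, folds to fs − 17 kHz = 5.5 kHz.
62.9 kHz mod fs = 17.9 kHz.
17.9 kHz > fs/2 = 11.25 kHz, folds to fs − 17.9 kHz = 4.6 kHz.
Distinct values: {0.9 kHz, 4.6 kHz, 4.9 kHz, 5.5 kHz}.

0.9 kHz, 4.6 kHz, 4.9 kHz, 5.5 kHz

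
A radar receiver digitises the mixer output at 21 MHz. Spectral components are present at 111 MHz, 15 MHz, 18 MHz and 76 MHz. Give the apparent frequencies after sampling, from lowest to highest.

3 MHz, 6 MHz, 8 MHz

fs/2 = 10.5 MHz.
111 MHz mod fs = 6 MHz.
6 MHz ≤ fs/2 = 10.5 MHz, appears at 6 MHz.
15 MHz > fs/2 = 10.5 MHz, folds to fs − 15 MHz = 6 MHz.
18 MHz > fs/2 = 10.5 MHz, folds to fs − 18 MHz = 3 MHz.
76 MHz mod fs = 13 MHz.
13 MHz > fs/2 = 10.5 MHz, folds to fs − 13 MHz = 8 MHz.
Distinct values: {3 MHz, 6 MHz, 8 MHz}.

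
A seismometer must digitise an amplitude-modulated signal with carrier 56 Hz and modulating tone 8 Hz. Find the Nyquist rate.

AM sidebands sit at fc ± fm = 48 Hz and 64 Hz.
Highest-frequency component: 64 Hz.
Nyquist rate = 2 × 64 Hz = 128 Hz.

128 Hz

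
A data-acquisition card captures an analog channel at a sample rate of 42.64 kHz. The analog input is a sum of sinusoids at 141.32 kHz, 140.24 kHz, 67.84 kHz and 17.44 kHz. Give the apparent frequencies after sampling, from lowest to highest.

fs/2 = 21.32 kHz.
141.32 kHz mod fs = 13.4 kHz.
13.4 kHz ≤ fs/2 = 21.32 kHz, appears at 13.4 kHz.
140.24 kHz mod fs = 12.32 kHz.
12.32 kHz ≤ fs/2 = 21.32 kHz, appears at 12.32 kHz.
67.84 kHz mod fs = 25.2 kHz.
25.2 kHz > fs/2 = 21.32 kHz, folds to fs − 25.2 kHz = 17.44 kHz.
17.44 kHz ≤ fs/2 = 21.32 kHz, passes unchanged.
Distinct values: {12.32 kHz, 13.4 kHz, 17.44 kHz}.

12.32 kHz, 13.4 kHz, 17.44 kHz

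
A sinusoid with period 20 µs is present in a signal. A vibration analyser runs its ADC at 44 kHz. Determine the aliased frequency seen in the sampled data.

T = 20 µs → f = 1/T = 50 kHz.
50 kHz mod fs = 6 kHz.
6 kHz ≤ fs/2 = 22 kHz, appears at 6 kHz.

6 kHz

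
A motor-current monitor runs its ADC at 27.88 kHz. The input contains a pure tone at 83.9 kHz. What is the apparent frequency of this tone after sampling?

83.9 kHz mod fs = 0.26 kHz.
0.26 kHz ≤ fs/2 = 13.94 kHz, appears at 0.26 kHz.

0.26 kHz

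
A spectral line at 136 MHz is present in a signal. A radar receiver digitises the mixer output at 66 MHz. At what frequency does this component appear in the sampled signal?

136 MHz mod fs = 4 MHz.
4 MHz ≤ fs/2 = 33 MHz, appears at 4 MHz.

4 MHz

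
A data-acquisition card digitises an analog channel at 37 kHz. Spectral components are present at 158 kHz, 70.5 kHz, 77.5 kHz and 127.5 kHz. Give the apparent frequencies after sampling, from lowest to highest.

fs/2 = 18.5 kHz.
158 kHz mod fs = 10 kHz.
10 kHz ≤ fs/2 = 18.5 kHz, appears at 10 kHz.
70.5 kHz mod fs = 33.5 kHz.
33.5 kHz > fs/2 = 18.5 kHz, folds to fs − 33.5 kHz = 3.5 kHz.
77.5 kHz mod fs = 3.5 kHz.
3.5 kHz ≤ fs/2 = 18.5 kHz, appears at 3.5 kHz.
127.5 kHz mod fs = 16.5 kHz.
16.5 kHz ≤ fs/2 = 18.5 kHz, appears at 16.5 kHz.
Distinct values: {3.5 kHz, 10 kHz, 16.5 kHz}.

3.5 kHz, 10 kHz, 16.5 kHz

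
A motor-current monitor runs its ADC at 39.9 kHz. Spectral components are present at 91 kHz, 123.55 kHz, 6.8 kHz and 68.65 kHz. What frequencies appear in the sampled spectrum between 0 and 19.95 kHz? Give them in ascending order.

fs/2 = 19.95 kHz.
91 kHz mod fs = 11.2 kHz.
11.2 kHz ≤ fs/2 = 19.95 kHz, appears at 11.2 kHz.
123.55 kHz mod fs = 3.85 kHz.
3.85 kHz ≤ fs/2 = 19.95 kHz, appears at 3.85 kHz.
6.8 kHz ≤ fs/2 = 19.95 kHz, passes unchanged.
68.65 kHz mod fs = 28.75 kHz.
28.75 kHz > fs/2 = 19.95 kHz, folds to fs − 28.75 kHz = 11.15 kHz.
Distinct values: {3.85 kHz, 6.8 kHz, 11.15 kHz, 11.2 kHz}.

3.85 kHz, 6.8 kHz, 11.15 kHz, 11.2 kHz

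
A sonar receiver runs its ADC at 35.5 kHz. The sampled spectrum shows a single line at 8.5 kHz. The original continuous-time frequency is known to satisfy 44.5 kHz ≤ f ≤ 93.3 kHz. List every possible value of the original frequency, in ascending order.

Frequencies that alias to 8.5 kHz are k·fs ± 8.5 kHz for integer k ≥ 0.
k=0: 8.5 kHz.
k=1: 27 kHz, 44 kHz.
k=2: 62.5 kHz, 79.5 kHz.
k=3: 98 kHz, 115 kHz.
Within [44.5 kHz, 93.3 kHz]: 62.5 kHz, 79.5 kHz.

62.5 kHz, 79.5 kHz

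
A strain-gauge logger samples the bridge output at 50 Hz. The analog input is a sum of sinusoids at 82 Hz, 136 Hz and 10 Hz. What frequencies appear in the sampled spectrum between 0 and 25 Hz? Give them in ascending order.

fs/2 = 25 Hz.
82 Hz mod fs = 32 Hz.
32 Hz > fs/2 = 25 Hz, folds to fs − 32 Hz = 18 Hz.
136 Hz mod fs = 36 Hz.
36 Hz > fs/2 = 25 Hz, folds to fs − 36 Hz = 14 Hz.
10 Hz ≤ fs/2 = 25 Hz, passes unchanged.
Distinct values: {10 Hz, 14 Hz, 18 Hz}.

10 Hz, 14 Hz, 18 Hz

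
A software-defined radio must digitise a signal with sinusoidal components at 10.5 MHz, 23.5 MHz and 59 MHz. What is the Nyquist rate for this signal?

118 MHz

Highest-frequency component: 59 MHz.
Nyquist rate = 2 × 59 MHz = 118 MHz.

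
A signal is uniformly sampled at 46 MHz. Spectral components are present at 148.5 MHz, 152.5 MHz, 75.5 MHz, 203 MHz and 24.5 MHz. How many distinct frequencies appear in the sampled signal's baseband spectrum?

5

fs/2 = 23 MHz.
148.5 MHz mod fs = 10.5 MHz.
10.5 MHz ≤ fs/2 = 23 MHz, appears at 10.5 MHz.
152.5 MHz mod fs = 14.5 MHz.
14.5 MHz ≤ fs/2 = 23 MHz, appears at 14.5 MHz.
75.5 MHz mod fs = 29.5 MHz.
29.5 MHz > fs/2 = 23 MHz, folds to fs − 29.5 MHz = 16.5 MHz.
203 MHz mod fs = 19 MHz.
19 MHz ≤ fs/2 = 23 MHz, appears at 19 MHz.
24.5 MHz > fs/2 = 23 MHz, folds to fs − 24.5 MHz = 21.5 MHz.
Distinct values: {10.5 MHz, 14.5 MHz, 16.5 MHz, 19 MHz, 21.5 MHz} → 5.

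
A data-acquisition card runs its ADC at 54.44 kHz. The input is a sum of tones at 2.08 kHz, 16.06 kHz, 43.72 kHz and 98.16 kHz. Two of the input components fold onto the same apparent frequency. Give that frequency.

fs/2 = 27.22 kHz.
2.08 kHz ≤ fs/2 = 27.22 kHz, passes unchanged.
16.06 kHz ≤ fs/2 = 27.22 kHz, passes unchanged.
43.72 kHz > fs/2 = 27.22 kHz, folds to fs − 43.72 kHz = 10.72 kHz.
98.16 kHz mod fs = 43.72 kHz.
43.72 kHz > fs/2 = 27.22 kHz, folds to fs − 43.72 kHz = 10.72 kHz.
43.72 kHz and 98.16 kHz both map to 10.72 kHz.

10.72 kHz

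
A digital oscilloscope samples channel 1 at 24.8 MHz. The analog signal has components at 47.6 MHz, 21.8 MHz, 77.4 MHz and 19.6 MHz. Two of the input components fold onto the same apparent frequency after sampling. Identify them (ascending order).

21.8 MHz, 77.4 MHz

fs/2 = 12.4 MHz.
47.6 MHz mod fs = 22.8 MHz.
22.8 MHz > fs/2 = 12.4 MHz, folds to fs − 22.8 MHz = 2 MHz.
21.8 MHz > fs/2 = 12.4 MHz, folds to fs − 21.8 MHz = 3 MHz.
77.4 MHz mod fs = 3 MHz.
3 MHz ≤ fs/2 = 12.4 MHz, appears at 3 MHz.
19.6 MHz > fs/2 = 12.4 MHz, folds to fs − 19.6 MHz = 5.2 MHz.
21.8 MHz and 77.4 MHz both map to 3 MHz.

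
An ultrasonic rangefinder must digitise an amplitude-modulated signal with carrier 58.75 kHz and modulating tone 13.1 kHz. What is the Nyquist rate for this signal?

AM sidebands sit at fc ± fm = 45.65 kHz and 71.85 kHz.
Highest-frequency component: 71.85 kHz.
Nyquist rate = 2 × 71.85 kHz = 143.7 kHz.

143.7 kHz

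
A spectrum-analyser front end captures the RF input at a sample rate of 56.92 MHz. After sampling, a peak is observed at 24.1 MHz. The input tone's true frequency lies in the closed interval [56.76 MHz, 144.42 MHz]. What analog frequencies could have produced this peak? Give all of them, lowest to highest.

81.02 MHz, 89.74 MHz, 137.94 MHz

Frequencies that alias to 24.1 MHz are k·fs ± 24.1 MHz for integer k ≥ 0.
k=0: 24.1 MHz.
k=1: 32.82 MHz, 81.02 MHz.
k=2: 89.74 MHz, 137.94 MHz.
k=3: 146.66 MHz, 194.86 MHz.
Within [56.76 MHz, 144.42 MHz]: 81.02 MHz, 89.74 MHz, 137.94 MHz.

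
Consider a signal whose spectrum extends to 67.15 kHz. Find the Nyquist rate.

134.3 kHz

Nyquist rate = 2 × 67.15 kHz = 134.3 kHz.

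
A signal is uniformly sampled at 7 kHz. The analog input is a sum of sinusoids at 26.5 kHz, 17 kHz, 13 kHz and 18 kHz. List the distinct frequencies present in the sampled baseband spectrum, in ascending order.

fs/2 = 3.5 kHz.
26.5 kHz mod fs = 5.5 kHz.
5.5 kHz > fs/2 = 3.5 kHz, folds to fs − 5.5 kHz = 1.5 kHz.
17 kHz mod fs = 3 kHz.
3 kHz ≤ fs/2 = 3.5 kHz, appears at 3 kHz.
13 kHz mod fs = 6 kHz.
6 kHz > fs/2 = 3.5 kHz, folds to fs − 6 kHz = 1 kHz.
18 kHz mod fs = 4 kHz.
4 kHz > fs/2 = 3.5 kHz, folds to fs − 4 kHz = 3 kHz.
Distinct values: {1 kHz, 1.5 kHz, 3 kHz}.

1 kHz, 1.5 kHz, 3 kHz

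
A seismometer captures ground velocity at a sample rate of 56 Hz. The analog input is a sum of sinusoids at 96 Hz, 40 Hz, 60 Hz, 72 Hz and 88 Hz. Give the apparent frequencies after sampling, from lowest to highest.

fs/2 = 28 Hz.
96 Hz mod fs = 40 Hz.
40 Hz > fs/2 = 28 Hz, folds to fs − 40 Hz = 16 Hz.
40 Hz > fs/2 = 28 Hz, folds to fs − 40 Hz = 16 Hz.
60 Hz mod fs = 4 Hz.
4 Hz ≤ fs/2 = 28 Hz, appears at 4 Hz.
72 Hz mod fs = 16 Hz.
16 Hz ≤ fs/2 = 28 Hz, appears at 16 Hz.
88 Hz mod fs = 32 Hz.
32 Hz > fs/2 = 28 Hz, folds to fs − 32 Hz = 24 Hz.
Distinct values: {4 Hz, 16 Hz, 24 Hz}.

4 Hz, 16 Hz, 24 Hz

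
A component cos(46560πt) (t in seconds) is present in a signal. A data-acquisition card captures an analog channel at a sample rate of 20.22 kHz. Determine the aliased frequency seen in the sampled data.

3.06 kHz

ω = 46560π rad/s → f = ω/(2π) = 23280 Hz = 23.28 kHz.
23.28 kHz mod fs = 3.06 kHz.
3.06 kHz ≤ fs/2 = 10.11 kHz, appears at 3.06 kHz.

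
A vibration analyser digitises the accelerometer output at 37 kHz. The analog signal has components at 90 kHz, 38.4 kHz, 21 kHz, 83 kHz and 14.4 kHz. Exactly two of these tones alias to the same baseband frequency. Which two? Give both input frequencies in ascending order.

fs/2 = 18.5 kHz.
90 kHz mod fs = 16 kHz.
16 kHz ≤ fs/2 = 18.5 kHz, appears at 16 kHz.
38.4 kHz mod fs = 1.4 kHz.
1.4 kHz ≤ fs/2 = 18.5 kHz, appears at 1.4 kHz.
21 kHz > fs/2 = 18.5 kHz, folds to fs − 21 kHz = 16 kHz.
83 kHz mod fs = 9 kHz.
9 kHz ≤ fs/2 = 18.5 kHz, appears at 9 kHz.
14.4 kHz ≤ fs/2 = 18.5 kHz, passes unchanged.
21 kHz and 90 kHz both map to 16 kHz.

21 kHz, 90 kHz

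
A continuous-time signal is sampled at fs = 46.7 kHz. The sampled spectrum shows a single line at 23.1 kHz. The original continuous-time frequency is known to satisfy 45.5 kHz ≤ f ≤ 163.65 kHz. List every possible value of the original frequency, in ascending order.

69.8 kHz, 70.3 kHz, 116.5 kHz, 117 kHz, 163.2 kHz

Frequencies that alias to 23.1 kHz are k·fs ± 23.1 kHz for integer k ≥ 0.
k=0: 23.1 kHz.
k=1: 23.6 kHz, 69.8 kHz.
k=2: 70.3 kHz, 116.5 kHz.
k=3: 117 kHz, 163.2 kHz.
k=4: 163.7 kHz, 209.9 kHz.
Within [45.5 kHz, 163.65 kHz]: 69.8 kHz, 70.3 kHz, 116.5 kHz, 117 kHz, 163.2 kHz.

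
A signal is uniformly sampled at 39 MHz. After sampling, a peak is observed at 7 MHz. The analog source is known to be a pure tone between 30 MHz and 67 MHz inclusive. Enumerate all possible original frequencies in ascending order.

Frequencies that alias to 7 MHz are k·fs ± 7 MHz for integer k ≥ 0.
k=0: 7 MHz.
k=1: 32 MHz, 46 MHz.
k=2: 71 MHz, 85 MHz.
Within [30 MHz, 67 MHz]: 32 MHz, 46 MHz.

32 MHz, 46 MHz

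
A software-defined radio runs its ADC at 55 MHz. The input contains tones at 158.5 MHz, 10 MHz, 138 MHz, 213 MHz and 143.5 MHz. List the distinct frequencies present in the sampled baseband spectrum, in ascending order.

fs/2 = 27.5 MHz.
158.5 MHz mod fs = 48.5 MHz.
48.5 MHz > fs/2 = 27.5 MHz, folds to fs − 48.5 MHz = 6.5 MHz.
10 MHz ≤ fs/2 = 27.5 MHz, passes unchanged.
138 MHz mod fs = 28 MHz.
28 MHz > fs/2 = 27.5 MHz, folds to fs − 28 MHz = 27 MHz.
213 MHz mod fs = 48 MHz.
48 MHz > fs/2 = 27.5 MHz, folds to fs − 48 MHz = 7 MHz.
143.5 MHz mod fs = 33.5 MHz.
33.5 MHz > fs/2 = 27.5 MHz, folds to fs − 33.5 MHz = 21.5 MHz.
Distinct values: {6.5 MHz, 7 MHz, 10 MHz, 21.5 MHz, 27 MHz}.

6.5 MHz, 7 MHz, 10 MHz, 21.5 MHz, 27 MHz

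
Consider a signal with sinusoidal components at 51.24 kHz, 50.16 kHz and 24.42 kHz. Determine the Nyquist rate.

102.48 kHz

Highest-frequency component: 51.24 kHz.
Nyquist rate = 2 × 51.24 kHz = 102.48 kHz.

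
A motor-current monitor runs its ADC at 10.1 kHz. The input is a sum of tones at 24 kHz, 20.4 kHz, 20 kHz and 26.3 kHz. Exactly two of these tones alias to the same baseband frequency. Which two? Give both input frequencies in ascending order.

20 kHz, 20.4 kHz

fs/2 = 5.05 kHz.
24 kHz mod fs = 3.8 kHz.
3.8 kHz ≤ fs/2 = 5.05 kHz, appears at 3.8 kHz.
20.4 kHz mod fs = 0.2 kHz.
0.2 kHz ≤ fs/2 = 5.05 kHz, appears at 0.2 kHz.
20 kHz mod fs = 9.9 kHz.
9.9 kHz > fs/2 = 5.05 kHz, folds to fs − 9.9 kHz = 0.2 kHz.
26.3 kHz mod fs = 6.1 kHz.
6.1 kHz > fs/2 = 5.05 kHz, folds to fs − 6.1 kHz = 4 kHz.
20 kHz and 20.4 kHz both map to 0.2 kHz.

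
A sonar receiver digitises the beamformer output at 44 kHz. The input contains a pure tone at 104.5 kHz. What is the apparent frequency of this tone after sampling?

104.5 kHz mod fs = 16.5 kHz.
16.5 kHz ≤ fs/2 = 22 kHz, appears at 16.5 kHz.

16.5 kHz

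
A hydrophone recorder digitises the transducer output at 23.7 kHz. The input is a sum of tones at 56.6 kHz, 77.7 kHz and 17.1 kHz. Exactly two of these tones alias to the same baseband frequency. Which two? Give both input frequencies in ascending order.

fs/2 = 11.85 kHz.
56.6 kHz mod fs = 9.2 kHz.
9.2 kHz ≤ fs/2 = 11.85 kHz, appears at 9.2 kHz.
77.7 kHz mod fs = 6.6 kHz.
6.6 kHz ≤ fs/2 = 11.85 kHz, appears at 6.6 kHz.
17.1 kHz > fs/2 = 11.85 kHz, folds to fs − 17.1 kHz = 6.6 kHz.
17.1 kHz and 77.7 kHz both map to 6.6 kHz.

17.1 kHz, 77.7 kHz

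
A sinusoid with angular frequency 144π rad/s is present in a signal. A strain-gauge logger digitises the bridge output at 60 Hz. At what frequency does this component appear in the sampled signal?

ω = 144π rad/s → f = ω/(2π) = 72 Hz.
72 Hz mod fs = 12 Hz.
12 Hz ≤ fs/2 = 30 Hz, appears at 12 Hz.

12 Hz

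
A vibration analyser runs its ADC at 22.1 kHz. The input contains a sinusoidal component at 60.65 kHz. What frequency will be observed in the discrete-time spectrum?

60.65 kHz mod fs = 16.45 kHz.
16.45 kHz > fs/2 = 11.05 kHz, folds to fs − 16.45 kHz = 5.65 kHz.

5.65 kHz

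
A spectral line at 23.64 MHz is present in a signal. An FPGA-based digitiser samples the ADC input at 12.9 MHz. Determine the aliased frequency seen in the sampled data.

2.16 MHz

23.64 MHz mod fs = 10.74 MHz.
10.74 MHz > fs/2 = 6.45 MHz, folds to fs − 10.74 MHz = 2.16 MHz.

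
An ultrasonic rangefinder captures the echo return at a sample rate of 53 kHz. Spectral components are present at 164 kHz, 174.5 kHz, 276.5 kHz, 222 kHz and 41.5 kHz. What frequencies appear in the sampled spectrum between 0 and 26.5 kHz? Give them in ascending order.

5 kHz, 10 kHz, 11.5 kHz, 15.5 kHz

fs/2 = 26.5 kHz.
164 kHz mod fs = 5 kHz.
5 kHz ≤ fs/2 = 26.5 kHz, appears at 5 kHz.
174.5 kHz mod fs = 15.5 kHz.
15.5 kHz ≤ fs/2 = 26.5 kHz, appears at 15.5 kHz.
276.5 kHz mod fs = 11.5 kHz.
11.5 kHz ≤ fs/2 = 26.5 kHz, appears at 11.5 kHz.
222 kHz mod fs = 10 kHz.
10 kHz ≤ fs/2 = 26.5 kHz, appears at 10 kHz.
41.5 kHz > fs/2 = 26.5 kHz, folds to fs − 41.5 kHz = 11.5 kHz.
Distinct values: {5 kHz, 10 kHz, 11.5 kHz, 15.5 kHz}.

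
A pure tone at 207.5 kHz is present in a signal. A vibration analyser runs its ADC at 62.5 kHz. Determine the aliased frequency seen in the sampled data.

20 kHz

207.5 kHz mod fs = 20 kHz.
20 kHz ≤ fs/2 = 31.25 kHz, appears at 20 kHz.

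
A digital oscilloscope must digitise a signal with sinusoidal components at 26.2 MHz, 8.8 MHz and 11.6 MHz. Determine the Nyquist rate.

Highest-frequency component: 26.2 MHz.
Nyquist rate = 2 × 26.2 MHz = 52.4 MHz.

52.4 MHz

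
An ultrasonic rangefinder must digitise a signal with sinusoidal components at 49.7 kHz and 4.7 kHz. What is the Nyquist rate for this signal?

99.4 kHz

Highest-frequency component: 49.7 kHz.
Nyquist rate = 2 × 49.7 kHz = 99.4 kHz.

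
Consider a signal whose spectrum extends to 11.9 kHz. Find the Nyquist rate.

23.8 kHz

Nyquist rate = 2 × 11.9 kHz = 23.8 kHz.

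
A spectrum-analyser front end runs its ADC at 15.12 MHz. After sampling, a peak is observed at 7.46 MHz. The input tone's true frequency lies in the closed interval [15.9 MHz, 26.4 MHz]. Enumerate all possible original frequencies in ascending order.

22.58 MHz, 22.78 MHz

Frequencies that alias to 7.46 MHz are k·fs ± 7.46 MHz for integer k ≥ 0.
k=0: 7.46 MHz.
k=1: 7.66 MHz, 22.58 MHz.
k=2: 22.78 MHz, 37.7 MHz.
k=3: 37.9 MHz, 52.82 MHz.
Within [15.9 MHz, 26.4 MHz]: 22.58 MHz, 22.78 MHz.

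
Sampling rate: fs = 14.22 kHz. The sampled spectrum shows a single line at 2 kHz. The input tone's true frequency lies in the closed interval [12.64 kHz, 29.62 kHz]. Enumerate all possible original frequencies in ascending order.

16.22 kHz, 26.44 kHz

Frequencies that alias to 2 kHz are k·fs ± 2 kHz for integer k ≥ 0.
k=0: 2 kHz.
k=1: 12.22 kHz, 16.22 kHz.
k=2: 26.44 kHz, 30.44 kHz.
k=3: 40.66 kHz, 44.66 kHz.
Within [12.64 kHz, 29.62 kHz]: 16.22 kHz, 26.44 kHz.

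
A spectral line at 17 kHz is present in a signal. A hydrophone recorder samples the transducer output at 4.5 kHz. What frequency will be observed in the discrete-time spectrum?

1 kHz

17 kHz mod fs = 3.5 kHz.
3.5 kHz > fs/2 = 2.25 kHz, folds to fs − 3.5 kHz = 1 kHz.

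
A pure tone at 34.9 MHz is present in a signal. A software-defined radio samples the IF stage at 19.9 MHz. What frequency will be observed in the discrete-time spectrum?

34.9 MHz mod fs = 15 MHz.
15 MHz > fs/2 = 9.95 MHz, folds to fs − 15 MHz = 4.9 MHz.

4.9 MHz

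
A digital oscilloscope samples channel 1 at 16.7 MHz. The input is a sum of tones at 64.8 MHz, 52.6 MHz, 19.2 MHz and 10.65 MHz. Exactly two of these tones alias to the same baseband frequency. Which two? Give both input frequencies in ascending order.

fs/2 = 8.35 MHz.
64.8 MHz mod fs = 14.7 MHz.
14.7 MHz > fs/2 = 8.35 MHz, folds to fs − 14.7 MHz = 2 MHz.
52.6 MHz mod fs = 2.5 MHz.
2.5 MHz ≤ fs/2 = 8.35 MHz, appears at 2.5 MHz.
19.2 MHz mod fs = 2.5 MHz.
2.5 MHz ≤ fs/2 = 8.35 MHz, appears at 2.5 MHz.
10.65 MHz > fs/2 = 8.35 MHz, folds to fs − 10.65 MHz = 6.05 MHz.
19.2 MHz and 52.6 MHz both map to 2.5 MHz.

19.2 MHz, 52.6 MHz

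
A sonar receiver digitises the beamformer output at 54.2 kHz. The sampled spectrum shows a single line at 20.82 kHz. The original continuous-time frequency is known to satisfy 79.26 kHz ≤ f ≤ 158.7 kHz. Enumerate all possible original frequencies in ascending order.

Frequencies that alias to 20.82 kHz are k·fs ± 20.82 kHz for integer k ≥ 0.
k=0: 20.82 kHz.
k=1: 33.38 kHz, 75.02 kHz.
k=2: 87.58 kHz, 129.22 kHz.
k=3: 141.78 kHz, 183.42 kHz.
k=4: 195.98 kHz, 237.62 kHz.
Within [79.26 kHz, 158.7 kHz]: 87.58 kHz, 129.22 kHz, 141.78 kHz.

87.58 kHz, 129.22 kHz, 141.78 kHz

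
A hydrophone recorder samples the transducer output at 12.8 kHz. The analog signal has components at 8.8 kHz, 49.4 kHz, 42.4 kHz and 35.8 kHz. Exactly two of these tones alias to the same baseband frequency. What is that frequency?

fs/2 = 6.4 kHz.
8.8 kHz > fs/2 = 6.4 kHz, folds to fs − 8.8 kHz = 4 kHz.
49.4 kHz mod fs = 11 kHz.
11 kHz > fs/2 = 6.4 kHz, folds to fs − 11 kHz = 1.8 kHz.
42.4 kHz mod fs = 4 kHz.
4 kHz ≤ fs/2 = 6.4 kHz, appears at 4 kHz.
35.8 kHz mod fs = 10.2 kHz.
10.2 kHz > fs/2 = 6.4 kHz, folds to fs − 10.2 kHz = 2.6 kHz.
8.8 kHz and 42.4 kHz both map to 4 kHz.

4 kHz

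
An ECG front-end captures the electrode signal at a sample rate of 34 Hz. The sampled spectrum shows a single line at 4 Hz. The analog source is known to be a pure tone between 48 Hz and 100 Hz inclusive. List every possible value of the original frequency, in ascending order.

64 Hz, 72 Hz, 98 Hz

Frequencies that alias to 4 Hz are k·fs ± 4 Hz for integer k ≥ 0.
k=0: 4 Hz.
k=1: 30 Hz, 38 Hz.
k=2: 64 Hz, 72 Hz.
k=3: 98 Hz, 106 Hz.
k=4: 132 Hz, 140 Hz.
Within [48 Hz, 100 Hz]: 64 Hz, 72 Hz, 98 Hz.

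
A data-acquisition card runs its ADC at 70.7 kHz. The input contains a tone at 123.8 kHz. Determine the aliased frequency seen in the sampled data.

17.6 kHz

123.8 kHz mod fs = 53.1 kHz.
53.1 kHz > fs/2 = 35.35 kHz, folds to fs − 53.1 kHz = 17.6 kHz.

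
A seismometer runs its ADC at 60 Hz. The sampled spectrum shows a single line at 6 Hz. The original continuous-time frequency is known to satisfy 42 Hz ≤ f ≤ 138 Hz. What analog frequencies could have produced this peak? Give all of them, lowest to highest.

Frequencies that alias to 6 Hz are k·fs ± 6 Hz for integer k ≥ 0.
k=0: 6 Hz.
k=1: 54 Hz, 66 Hz.
k=2: 114 Hz, 126 Hz.
k=3: 174 Hz, 186 Hz.
Within [42 Hz, 138 Hz]: 54 Hz, 66 Hz, 114 Hz, 126 Hz.

54 Hz, 66 Hz, 114 Hz, 126 Hz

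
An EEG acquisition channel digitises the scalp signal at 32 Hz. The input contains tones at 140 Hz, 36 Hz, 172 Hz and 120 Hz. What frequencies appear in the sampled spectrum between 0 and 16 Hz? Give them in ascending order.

fs/2 = 16 Hz.
140 Hz mod fs = 12 Hz.
12 Hz ≤ fs/2 = 16 Hz, appears at 12 Hz.
36 Hz mod fs = 4 Hz.
4 Hz ≤ fs/2 = 16 Hz, appears at 4 Hz.
172 Hz mod fs = 12 Hz.
12 Hz ≤ fs/2 = 16 Hz, appears at 12 Hz.
120 Hz mod fs = 24 Hz.
24 Hz > fs/2 = 16 Hz, folds to fs − 24 Hz = 8 Hz.
Distinct values: {4 Hz, 8 Hz, 12 Hz}.

4 Hz, 8 Hz, 12 Hz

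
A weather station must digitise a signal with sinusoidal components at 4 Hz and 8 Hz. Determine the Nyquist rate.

16 Hz

Highest-frequency component: 8 Hz.
Nyquist rate = 2 × 8 Hz = 16 Hz.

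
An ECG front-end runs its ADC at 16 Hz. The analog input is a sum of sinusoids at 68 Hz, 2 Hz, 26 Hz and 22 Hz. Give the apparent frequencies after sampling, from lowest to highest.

fs/2 = 8 Hz.
68 Hz mod fs = 4 Hz.
4 Hz ≤ fs/2 = 8 Hz, appears at 4 Hz.
2 Hz ≤ fs/2 = 8 Hz, passes unchanged.
26 Hz mod fs = 10 Hz.
10 Hz > fs/2 = 8 Hz, folds to fs − 10 Hz = 6 Hz.
22 Hz mod fs = 6 Hz.
6 Hz ≤ fs/2 = 8 Hz, appears at 6 Hz.
Distinct values: {2 Hz, 4 Hz, 6 Hz}.

2 Hz, 4 Hz, 6 Hz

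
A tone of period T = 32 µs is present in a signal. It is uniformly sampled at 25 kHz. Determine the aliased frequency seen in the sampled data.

T = 32 µs → f = 1/T = 31.25 kHz.
31.25 kHz mod fs = 6.25 kHz.
6.25 kHz ≤ fs/2 = 12.5 kHz, appears at 6.25 kHz.

6.25 kHz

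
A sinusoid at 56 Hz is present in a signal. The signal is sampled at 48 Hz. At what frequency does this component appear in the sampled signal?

56 Hz mod fs = 8 Hz.
8 Hz ≤ fs/2 = 24 Hz, appears at 8 Hz.

8 Hz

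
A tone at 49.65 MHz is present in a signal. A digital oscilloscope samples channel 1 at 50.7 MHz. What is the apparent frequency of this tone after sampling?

49.65 MHz > fs/2 = 25.35 MHz, folds to fs − 49.65 MHz = 1.05 MHz.

1.05 MHz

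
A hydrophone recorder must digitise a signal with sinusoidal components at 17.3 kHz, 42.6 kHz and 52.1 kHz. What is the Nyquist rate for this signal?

104.2 kHz

Highest-frequency component: 52.1 kHz.
Nyquist rate = 2 × 52.1 kHz = 104.2 kHz.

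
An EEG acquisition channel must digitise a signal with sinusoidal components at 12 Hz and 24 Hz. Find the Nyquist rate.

Highest-frequency component: 24 Hz.
Nyquist rate = 2 × 24 Hz = 48 Hz.

48 Hz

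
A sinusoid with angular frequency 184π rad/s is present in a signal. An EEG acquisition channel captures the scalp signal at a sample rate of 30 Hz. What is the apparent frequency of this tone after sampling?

ω = 184π rad/s → f = ω/(2π) = 92 Hz.
92 Hz mod fs = 2 Hz.
2 Hz ≤ fs/2 = 15 Hz, appears at 2 Hz.

2 Hz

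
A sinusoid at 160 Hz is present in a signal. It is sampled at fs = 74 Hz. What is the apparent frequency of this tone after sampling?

12 Hz

160 Hz mod fs = 12 Hz.
12 Hz ≤ fs/2 = 37 Hz, appears at 12 Hz.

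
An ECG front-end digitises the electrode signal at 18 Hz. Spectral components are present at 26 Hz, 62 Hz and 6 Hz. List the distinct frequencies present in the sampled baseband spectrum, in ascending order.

fs/2 = 9 Hz.
26 Hz mod fs = 8 Hz.
8 Hz ≤ fs/2 = 9 Hz, appears at 8 Hz.
62 Hz mod fs = 8 Hz.
8 Hz ≤ fs/2 = 9 Hz, appears at 8 Hz.
6 Hz ≤ fs/2 = 9 Hz, passes unchanged.
Distinct values: {6 Hz, 8 Hz}.

6 Hz, 8 Hz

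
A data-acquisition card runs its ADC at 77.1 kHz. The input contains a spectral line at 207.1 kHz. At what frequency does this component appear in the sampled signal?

24.2 kHz

207.1 kHz mod fs = 52.9 kHz.
52.9 kHz > fs/2 = 38.55 kHz, folds to fs − 52.9 kHz = 24.2 kHz.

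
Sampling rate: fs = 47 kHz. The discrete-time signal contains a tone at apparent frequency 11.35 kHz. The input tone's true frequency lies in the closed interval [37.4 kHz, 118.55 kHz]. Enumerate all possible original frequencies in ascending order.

58.35 kHz, 82.65 kHz, 105.35 kHz

Frequencies that alias to 11.35 kHz are k·fs ± 11.35 kHz for integer k ≥ 0.
k=0: 11.35 kHz.
k=1: 35.65 kHz, 58.35 kHz.
k=2: 82.65 kHz, 105.35 kHz.
k=3: 129.65 kHz, 152.35 kHz.
Within [37.4 kHz, 118.55 kHz]: 58.35 kHz, 82.65 kHz, 105.35 kHz.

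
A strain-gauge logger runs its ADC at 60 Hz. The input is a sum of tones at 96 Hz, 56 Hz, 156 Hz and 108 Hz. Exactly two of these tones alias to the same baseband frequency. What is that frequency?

fs/2 = 30 Hz.
96 Hz mod fs = 36 Hz.
36 Hz > fs/2 = 30 Hz, folds to fs − 36 Hz = 24 Hz.
56 Hz > fs/2 = 30 Hz, folds to fs − 56 Hz = 4 Hz.
156 Hz mod fs = 36 Hz.
36 Hz > fs/2 = 30 Hz, folds to fs − 36 Hz = 24 Hz.
108 Hz mod fs = 48 Hz.
48 Hz > fs/2 = 30 Hz, folds to fs − 48 Hz = 12 Hz.
96 Hz and 156 Hz both map to 24 Hz.

24 Hz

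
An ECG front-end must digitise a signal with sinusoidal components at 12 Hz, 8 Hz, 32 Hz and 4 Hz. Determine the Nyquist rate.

Highest-frequency component: 32 Hz.
Nyquist rate = 2 × 32 Hz = 64 Hz.

64 Hz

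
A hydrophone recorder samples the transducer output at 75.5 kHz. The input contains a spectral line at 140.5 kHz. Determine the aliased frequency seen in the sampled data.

10.5 kHz

140.5 kHz mod fs = 65 kHz.
65 kHz > fs/2 = 37.75 kHz, folds to fs − 65 kHz = 10.5 kHz.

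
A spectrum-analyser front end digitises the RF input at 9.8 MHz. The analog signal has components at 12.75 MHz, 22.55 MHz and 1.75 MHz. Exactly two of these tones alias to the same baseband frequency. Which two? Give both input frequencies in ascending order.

fs/2 = 4.9 MHz.
12.75 MHz mod fs = 2.95 MHz.
2.95 MHz ≤ fs/2 = 4.9 MHz, appears at 2.95 MHz.
22.55 MHz mod fs = 2.95 MHz.
2.95 MHz ≤ fs/2 = 4.9 MHz, appears at 2.95 MHz.
1.75 MHz ≤ fs/2 = 4.9 MHz, passes unchanged.
12.75 MHz and 22.55 MHz both map to 2.95 MHz.

12.75 MHz, 22.55 MHz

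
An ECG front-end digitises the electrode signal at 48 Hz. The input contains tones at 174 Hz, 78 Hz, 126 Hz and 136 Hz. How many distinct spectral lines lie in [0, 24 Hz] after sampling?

2

fs/2 = 24 Hz.
174 Hz mod fs = 30 Hz.
30 Hz > fs/2 = 24 Hz, folds to fs − 30 Hz = 18 Hz.
78 Hz mod fs = 30 Hz.
30 Hz > fs/2 = 24 Hz, folds to fs − 30 Hz = 18 Hz.
126 Hz mod fs = 30 Hz.
30 Hz > fs/2 = 24 Hz, folds to fs − 30 Hz = 18 Hz.
136 Hz mod fs = 40 Hz.
40 Hz > fs/2 = 24 Hz, folds to fs − 40 Hz = 8 Hz.
Distinct values: {8 Hz, 18 Hz} → 2.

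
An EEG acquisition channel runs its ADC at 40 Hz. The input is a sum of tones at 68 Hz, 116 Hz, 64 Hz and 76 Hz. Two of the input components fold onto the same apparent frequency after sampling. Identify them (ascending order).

fs/2 = 20 Hz.
68 Hz mod fs = 28 Hz.
28 Hz > fs/2 = 20 Hz, folds to fs − 28 Hz = 12 Hz.
116 Hz mod fs = 36 Hz.
36 Hz > fs/2 = 20 Hz, folds to fs − 36 Hz = 4 Hz.
64 Hz mod fs = 24 Hz.
24 Hz > fs/2 = 20 Hz, folds to fs − 24 Hz = 16 Hz.
76 Hz mod fs = 36 Hz.
36 Hz > fs/2 = 20 Hz, folds to fs − 36 Hz = 4 Hz.
76 Hz and 116 Hz both map to 4 Hz.

76 Hz, 116 Hz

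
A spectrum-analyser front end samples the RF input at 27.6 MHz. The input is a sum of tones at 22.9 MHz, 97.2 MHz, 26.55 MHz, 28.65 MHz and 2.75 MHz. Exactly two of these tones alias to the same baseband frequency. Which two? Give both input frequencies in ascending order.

26.55 MHz, 28.65 MHz

fs/2 = 13.8 MHz.
22.9 MHz > fs/2 = 13.8 MHz, folds to fs − 22.9 MHz = 4.7 MHz.
97.2 MHz mod fs = 14.4 MHz.
14.4 MHz > fs/2 = 13.8 MHz, folds to fs − 14.4 MHz = 13.2 MHz.
26.55 MHz > fs/2 = 13.8 MHz, folds to fs − 26.55 MHz = 1.05 MHz.
28.65 MHz mod fs = 1.05 MHz.
1.05 MHz ≤ fs/2 = 13.8 MHz, appears at 1.05 MHz.
2.75 MHz ≤ fs/2 = 13.8 MHz, passes unchanged.
26.55 MHz and 28.65 MHz both map to 1.05 MHz.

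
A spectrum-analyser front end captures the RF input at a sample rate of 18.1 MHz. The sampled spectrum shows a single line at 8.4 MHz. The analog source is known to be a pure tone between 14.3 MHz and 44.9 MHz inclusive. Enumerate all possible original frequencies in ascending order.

Frequencies that alias to 8.4 MHz are k·fs ± 8.4 MHz for integer k ≥ 0.
k=0: 8.4 MHz.
k=1: 9.7 MHz, 26.5 MHz.
k=2: 27.8 MHz, 44.6 MHz.
k=3: 45.9 MHz, 62.7 MHz.
Within [14.3 MHz, 44.9 MHz]: 26.5 MHz, 27.8 MHz, 44.6 MHz.

26.5 MHz, 27.8 MHz, 44.6 MHz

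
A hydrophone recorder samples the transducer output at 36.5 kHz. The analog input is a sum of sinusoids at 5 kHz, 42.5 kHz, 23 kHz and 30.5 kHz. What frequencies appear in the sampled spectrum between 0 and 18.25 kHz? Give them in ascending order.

fs/2 = 18.25 kHz.
5 kHz ≤ fs/2 = 18.25 kHz, passes unchanged.
42.5 kHz mod fs = 6 kHz.
6 kHz ≤ fs/2 = 18.25 kHz, appears at 6 kHz.
23 kHz > fs/2 = 18.25 kHz, folds to fs − 23 kHz = 13.5 kHz.
30.5 kHz > fs/2 = 18.25 kHz, folds to fs − 30.5 kHz = 6 kHz.
Distinct values: {5 kHz, 6 kHz, 13.5 kHz}.

5 kHz, 6 kHz, 13.5 kHz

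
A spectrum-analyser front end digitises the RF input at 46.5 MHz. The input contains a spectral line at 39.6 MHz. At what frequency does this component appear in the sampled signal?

39.6 MHz > fs/2 = 23.25 MHz, folds to fs − 39.6 MHz = 6.9 MHz.

6.9 MHz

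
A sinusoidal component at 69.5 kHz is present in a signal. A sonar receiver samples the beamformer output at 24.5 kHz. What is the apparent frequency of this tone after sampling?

4 kHz

69.5 kHz mod fs = 20.5 kHz.
20.5 kHz > fs/2 = 12.25 kHz, folds to fs − 20.5 kHz = 4 kHz.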